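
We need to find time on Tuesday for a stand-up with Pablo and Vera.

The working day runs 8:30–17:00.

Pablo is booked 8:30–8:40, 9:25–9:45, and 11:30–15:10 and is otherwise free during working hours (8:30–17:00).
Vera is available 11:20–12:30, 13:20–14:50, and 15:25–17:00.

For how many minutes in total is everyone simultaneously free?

Pablo free within 08:30–17:00: 08:40–09:25, 09:45–11:30, 15:10–17:00.
Pablo ∩ Vera: 11:20–11:30, 15:25–17:00.
Total common minutes: 10 + 95 = 105.

105 minutes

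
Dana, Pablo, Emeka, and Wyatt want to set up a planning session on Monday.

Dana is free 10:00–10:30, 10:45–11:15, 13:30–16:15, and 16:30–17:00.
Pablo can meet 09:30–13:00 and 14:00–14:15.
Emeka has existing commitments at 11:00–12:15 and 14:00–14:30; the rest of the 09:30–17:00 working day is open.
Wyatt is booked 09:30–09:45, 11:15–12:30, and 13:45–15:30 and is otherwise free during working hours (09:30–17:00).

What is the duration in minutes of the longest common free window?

30 minutes

Emeka free within 09:30–17:00: 09:30–11:00, 12:15–14:00, 14:30–17:00.
Wyatt free within 09:30–17:00: 09:45–11:15, 12:30–13:45, 15:30–17:00.
Dana ∩ Pablo: 10:00–10:30, 10:45–11:15, 14:00–14:15.
Dana ∩ Pablo ∩ Emeka: 10:00–10:30, 10:45–11:00.
Dana ∩ Pablo ∩ Emeka ∩ Wyatt: 10:00–10:30, 10:45–11:00.
Common window lengths: 30, 15 min; longest is 30.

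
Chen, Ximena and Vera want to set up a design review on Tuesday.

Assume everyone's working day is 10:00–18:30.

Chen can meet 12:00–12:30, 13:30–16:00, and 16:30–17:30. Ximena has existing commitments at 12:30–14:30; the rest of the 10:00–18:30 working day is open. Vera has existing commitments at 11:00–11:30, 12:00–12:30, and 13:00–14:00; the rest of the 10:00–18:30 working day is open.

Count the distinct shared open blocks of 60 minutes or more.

2

Ximena free within 10:00–18:30: 10:00–12:30, 14:30–18:30.
Vera free within 10:00–18:30: 10:00–11:00, 11:30–12:00, 12:30–13:00, 14:00–18:30.
Chen ∩ Ximena: 12:00–12:30, 14:30–16:00, 16:30–17:30.
Chen ∩ Ximena ∩ Vera: 14:30–16:00, 16:30–17:30.
Windows ≥ 60 min: 14:30–16:00, 16:30–17:30.
That's 2 windows.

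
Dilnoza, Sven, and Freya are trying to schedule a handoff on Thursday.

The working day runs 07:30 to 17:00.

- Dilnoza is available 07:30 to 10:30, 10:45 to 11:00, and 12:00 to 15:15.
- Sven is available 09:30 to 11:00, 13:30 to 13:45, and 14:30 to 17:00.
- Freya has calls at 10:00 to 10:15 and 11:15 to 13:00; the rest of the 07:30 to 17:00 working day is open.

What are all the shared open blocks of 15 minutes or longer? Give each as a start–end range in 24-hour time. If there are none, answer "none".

09:30–10:00, 10:15–10:30, 10:45–11:00, 13:30–13:45, 14:30–15:15

Freya free within 07:30–17:00: 07:30–10:00, 10:15–11:15, 13:00–17:00.
Dilnoza ∩ Sven: 09:30–10:30, 10:45–11:00, 13:30–13:45, 14:30–15:15.
Dilnoza ∩ Sven ∩ Freya: 09:30–10:00, 10:15–10:30, 10:45–11:00, 13:30–13:45, 14:30–15:15.
Windows ≥ 15 min: 09:30–10:00, 10:15–10:30, 10:45–11:00, 13:30–13:45, 14:30–15:15.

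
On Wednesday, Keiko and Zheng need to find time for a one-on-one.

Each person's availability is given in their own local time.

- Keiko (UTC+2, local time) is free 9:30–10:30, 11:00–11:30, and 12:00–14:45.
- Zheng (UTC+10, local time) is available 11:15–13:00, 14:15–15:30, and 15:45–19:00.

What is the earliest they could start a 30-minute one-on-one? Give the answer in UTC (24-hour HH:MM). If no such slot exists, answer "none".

Keiko → UTC: 07:30–08:30, 09:00–09:30, 10:00–12:45.
Zheng → UTC: 01:15–03:00, 04:15–05:30, 05:45–09:00.
Keiko ∩ Zheng: 07:30–08:30.
Windows ≥ 30 min: 07:30–08:30.
Earliest such window starts at 07:30.

07:30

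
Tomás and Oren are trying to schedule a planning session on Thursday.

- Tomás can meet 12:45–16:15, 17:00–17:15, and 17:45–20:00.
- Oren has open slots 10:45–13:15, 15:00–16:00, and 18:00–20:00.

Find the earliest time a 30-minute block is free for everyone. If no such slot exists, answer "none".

Tomás ∩ Oren: 12:45–13:15, 15:00–16:00, 18:00–20:00.
Windows ≥ 30 min: 12:45–13:15, 15:00–16:00, 18:00–20:00.
Earliest such window starts at 12:45.

12:45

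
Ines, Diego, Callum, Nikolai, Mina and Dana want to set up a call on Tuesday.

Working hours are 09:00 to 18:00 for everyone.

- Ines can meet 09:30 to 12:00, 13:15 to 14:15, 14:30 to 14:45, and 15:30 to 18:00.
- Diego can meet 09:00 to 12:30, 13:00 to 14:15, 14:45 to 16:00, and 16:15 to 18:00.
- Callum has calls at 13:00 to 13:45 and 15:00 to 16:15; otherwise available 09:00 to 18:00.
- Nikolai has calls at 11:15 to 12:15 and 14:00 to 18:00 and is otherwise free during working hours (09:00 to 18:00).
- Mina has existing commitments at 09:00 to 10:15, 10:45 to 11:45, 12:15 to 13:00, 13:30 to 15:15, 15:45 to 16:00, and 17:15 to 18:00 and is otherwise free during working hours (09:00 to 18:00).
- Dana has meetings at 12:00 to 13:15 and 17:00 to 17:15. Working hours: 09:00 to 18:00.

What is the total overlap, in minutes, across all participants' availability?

Callum free within 09:00–18:00: 09:00–13:00, 13:45–15:00, 16:15–18:00.
Nikolai free within 09:00–18:00: 09:00–11:15, 12:15–14:00.
Mina free within 09:00–18:00: 10:15–10:45, 11:45–12:15, 13:00–13:30, 15:15–15:45, 16:00–17:15.
Dana free within 09:00–18:00: 09:00–12:00, 13:15–17:00, 17:15–18:00.
Ines ∩ Diego: 09:30–12:00, 13:15–14:15, 15:30–16:00, 16:15–18:00.
Ines ∩ Diego ∩ Callum: 09:30–12:00, 13:45–14:15, 16:15–18:00.
Ines ∩ Diego ∩ Callum ∩ Nikolai: 09:30–11:15, 13:45–14:00.
Ines ∩ Diego ∩ Callum ∩ Nikolai ∩ Mina: 10:15–10:45.
Ines ∩ Diego ∩ Callum ∩ Nikolai ∩ Mina ∩ Dana: 10:15–10:45.
Total common minutes: 30.

30 minutes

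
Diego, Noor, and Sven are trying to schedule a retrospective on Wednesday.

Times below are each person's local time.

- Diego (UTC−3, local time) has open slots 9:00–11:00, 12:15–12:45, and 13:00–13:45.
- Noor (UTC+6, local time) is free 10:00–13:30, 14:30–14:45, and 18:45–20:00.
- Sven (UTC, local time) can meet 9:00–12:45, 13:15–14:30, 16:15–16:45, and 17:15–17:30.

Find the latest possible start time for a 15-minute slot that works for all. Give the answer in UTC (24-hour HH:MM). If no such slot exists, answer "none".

13:45

Diego → UTC: 12:00–14:00, 15:15–15:45, 16:00–16:45.
Noor → UTC: 04:00–07:30, 08:30–08:45, 12:45–14:00.
Sven → UTC: 09:00–12:45, 13:15–14:30, 16:15–16:45, 17:15–17:30.
Diego ∩ Noor: 12:45–14:00.
Diego ∩ Noor ∩ Sven: 13:15–14:00.
Windows ≥ 15 min: 13:15–14:00.
Latest start in the last window 13:15–14:00 is 14:00 − 15 min = 13:45.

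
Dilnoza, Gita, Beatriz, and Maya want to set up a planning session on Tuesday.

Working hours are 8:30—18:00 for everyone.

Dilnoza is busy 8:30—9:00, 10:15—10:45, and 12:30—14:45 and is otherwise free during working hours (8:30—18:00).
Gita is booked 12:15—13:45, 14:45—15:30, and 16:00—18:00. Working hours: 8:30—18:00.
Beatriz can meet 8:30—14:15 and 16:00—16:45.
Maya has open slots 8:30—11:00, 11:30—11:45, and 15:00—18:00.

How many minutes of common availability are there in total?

Dilnoza free within 08:30–18:00: 09:00–10:15, 10:45–12:30, 14:45–18:00.
Gita free within 08:30–18:00: 08:30–12:15, 13:45–14:45, 15:30–16:00.
Dilnoza ∩ Gita: 09:00–10:15, 10:45–12:15, 15:30–16:00.
Dilnoza ∩ Gita ∩ Beatriz: 09:00–10:15, 10:45–12:15.
Dilnoza ∩ Gita ∩ Beatriz ∩ Maya: 09:00–10:15, 10:45–11:00, 11:30–11:45.
Total common minutes: 75 + 15 + 15 = 105.

105 minutes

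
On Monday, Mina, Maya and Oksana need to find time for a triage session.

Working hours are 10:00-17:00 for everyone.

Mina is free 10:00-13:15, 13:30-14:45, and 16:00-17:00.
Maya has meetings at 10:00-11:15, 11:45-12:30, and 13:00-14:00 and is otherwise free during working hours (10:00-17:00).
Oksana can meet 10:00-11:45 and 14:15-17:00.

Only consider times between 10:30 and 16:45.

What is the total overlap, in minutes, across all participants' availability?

Maya free within 10:00–17:00: 11:15–11:45, 12:30–13:00, 14:00–17:00.
Mina ∩ Maya: 11:15–11:45, 12:30–13:00, 14:00–14:45, 16:00–17:00.
Mina ∩ Maya ∩ Oksana: 11:15–11:45, 14:15–14:45, 16:00–17:00.
Restricted to 10:30–16:45: 11:15–11:45, 14:15–14:45, 16:00–16:45.
Total common minutes: 30 + 30 + 45 = 105.

105 minutes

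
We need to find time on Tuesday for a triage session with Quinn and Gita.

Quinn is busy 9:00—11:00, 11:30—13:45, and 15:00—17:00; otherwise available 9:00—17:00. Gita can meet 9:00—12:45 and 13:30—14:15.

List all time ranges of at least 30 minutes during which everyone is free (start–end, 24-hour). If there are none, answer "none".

11:00–11:30, 13:45–14:15

Quinn free within 09:00–17:00: 11:00–11:30, 13:45–15:00.
Quinn ∩ Gita: 11:00–11:30, 13:45–14:15.
Windows ≥ 30 min: 11:00–11:30, 13:45–14:15.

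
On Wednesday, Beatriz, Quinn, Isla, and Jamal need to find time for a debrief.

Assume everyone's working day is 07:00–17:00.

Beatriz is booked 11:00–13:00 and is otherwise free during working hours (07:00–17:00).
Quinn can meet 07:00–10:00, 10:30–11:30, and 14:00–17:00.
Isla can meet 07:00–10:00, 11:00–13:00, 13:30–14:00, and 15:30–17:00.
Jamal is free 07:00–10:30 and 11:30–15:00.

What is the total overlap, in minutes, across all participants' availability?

180 minutes

Beatriz free within 07:00–17:00: 07:00–11:00, 13:00–17:00.
Beatriz ∩ Quinn: 07:00–10:00, 10:30–11:00, 14:00–17:00.
Beatriz ∩ Quinn ∩ Isla: 07:00–10:00, 15:30–17:00.
Beatriz ∩ Quinn ∩ Isla ∩ Jamal: 07:00–10:00.
Total common minutes: 180.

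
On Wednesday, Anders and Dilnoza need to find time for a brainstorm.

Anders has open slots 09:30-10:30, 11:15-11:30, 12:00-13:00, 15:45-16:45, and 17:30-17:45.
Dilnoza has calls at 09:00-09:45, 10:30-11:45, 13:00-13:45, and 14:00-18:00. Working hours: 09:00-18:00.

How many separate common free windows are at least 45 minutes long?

Dilnoza free within 09:00–18:00: 09:45–10:30, 11:45–13:00, 13:45–14:00.
Anders ∩ Dilnoza: 09:45–10:30, 12:00–13:00.
Windows ≥ 45 min: 09:45–10:30, 12:00–13:00.
That's 2 windows.

2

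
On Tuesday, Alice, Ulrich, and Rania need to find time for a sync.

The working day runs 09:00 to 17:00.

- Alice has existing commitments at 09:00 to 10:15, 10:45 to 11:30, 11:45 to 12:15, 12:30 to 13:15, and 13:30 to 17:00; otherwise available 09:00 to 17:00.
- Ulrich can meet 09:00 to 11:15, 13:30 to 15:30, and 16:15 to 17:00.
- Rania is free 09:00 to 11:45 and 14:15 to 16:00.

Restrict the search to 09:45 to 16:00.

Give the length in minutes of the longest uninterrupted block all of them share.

30 minutes

Alice free within 09:00–17:00: 10:15–10:45, 11:30–11:45, 12:15–12:30, 13:15–13:30.
Alice ∩ Ulrich: 10:15–10:45.
Alice ∩ Ulrich ∩ Rania: 10:15–10:45.
Restricted to 09:45–16:00: 10:15–10:45.
Single common window of 30 minutes.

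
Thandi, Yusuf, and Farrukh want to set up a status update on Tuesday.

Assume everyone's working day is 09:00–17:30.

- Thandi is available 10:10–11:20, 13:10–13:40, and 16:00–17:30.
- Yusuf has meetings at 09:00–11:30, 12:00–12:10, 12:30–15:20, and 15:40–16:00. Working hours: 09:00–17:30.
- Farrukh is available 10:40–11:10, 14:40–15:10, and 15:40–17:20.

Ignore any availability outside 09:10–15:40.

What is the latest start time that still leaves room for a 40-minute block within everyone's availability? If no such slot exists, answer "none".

Yusuf free within 09:00–17:30: 11:30–12:00, 12:10–12:30, 15:20–15:40, 16:00–17:30.
Thandi ∩ Yusuf: 16:00–17:30.
Thandi ∩ Yusuf ∩ Farrukh: 16:00–17:20.
Restricted to 09:10–15:40: (none).
Windows ≥ 40 min: (none).

none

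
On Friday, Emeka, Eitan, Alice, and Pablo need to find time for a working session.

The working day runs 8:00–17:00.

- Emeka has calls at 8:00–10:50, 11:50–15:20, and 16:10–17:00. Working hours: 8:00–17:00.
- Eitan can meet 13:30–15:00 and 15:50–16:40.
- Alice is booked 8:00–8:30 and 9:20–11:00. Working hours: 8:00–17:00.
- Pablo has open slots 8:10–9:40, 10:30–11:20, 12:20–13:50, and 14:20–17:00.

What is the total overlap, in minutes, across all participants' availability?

20 minutes

Emeka free within 08:00–17:00: 10:50–11:50, 15:20–16:10.
Alice free within 08:00–17:00: 08:30–09:20, 11:00–17:00.
Emeka ∩ Eitan: 15:50–16:10.
Emeka ∩ Eitan ∩ Alice: 15:50–16:10.
Emeka ∩ Eitan ∩ Alice ∩ Pablo: 15:50–16:10.
Total common minutes: 20.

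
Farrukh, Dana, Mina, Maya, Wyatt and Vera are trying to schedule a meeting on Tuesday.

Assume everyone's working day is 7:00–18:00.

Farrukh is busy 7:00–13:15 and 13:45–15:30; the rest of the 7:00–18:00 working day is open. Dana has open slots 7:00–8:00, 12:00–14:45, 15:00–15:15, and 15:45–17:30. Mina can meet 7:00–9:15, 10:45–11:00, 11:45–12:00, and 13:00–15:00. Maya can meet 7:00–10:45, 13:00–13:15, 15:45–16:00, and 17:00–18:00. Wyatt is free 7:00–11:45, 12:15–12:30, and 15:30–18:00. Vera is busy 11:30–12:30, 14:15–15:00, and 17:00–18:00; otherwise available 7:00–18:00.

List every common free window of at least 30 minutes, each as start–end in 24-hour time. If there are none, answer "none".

Farrukh free within 07:00–18:00: 13:15–13:45, 15:30–18:00.
Vera free within 07:00–18:00: 07:00–11:30, 12:30–14:15, 15:00–17:00.
Farrukh ∩ Dana: 13:15–13:45, 15:45–17:30.
Farrukh ∩ Dana ∩ Mina: 13:15–13:45.
Farrukh ∩ Dana ∩ Mina ∩ Maya: (none).
Farrukh ∩ Dana ∩ Mina ∩ Maya ∩ Wyatt: (none).
Farrukh ∩ Dana ∩ Mina ∩ Maya ∩ Wyatt ∩ Vera: (none).
Windows ≥ 30 min: (none).

none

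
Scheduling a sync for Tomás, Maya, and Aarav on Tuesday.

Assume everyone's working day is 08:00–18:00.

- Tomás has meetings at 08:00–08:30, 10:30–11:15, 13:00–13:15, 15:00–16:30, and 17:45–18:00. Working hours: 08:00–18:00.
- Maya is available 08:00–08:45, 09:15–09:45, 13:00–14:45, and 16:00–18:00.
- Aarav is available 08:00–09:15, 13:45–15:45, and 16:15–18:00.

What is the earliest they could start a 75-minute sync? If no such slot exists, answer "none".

16:30

Tomás free within 08:00–18:00: 08:30–10:30, 11:15–13:00, 13:15–15:00, 16:30–17:45.
Tomás ∩ Maya: 08:30–08:45, 09:15–09:45, 13:15–14:45, 16:30–17:45.
Tomás ∩ Maya ∩ Aarav: 08:30–08:45, 13:45–14:45, 16:30–17:45.
Windows ≥ 75 min: 16:30–17:45.
Earliest such window starts at 16:30.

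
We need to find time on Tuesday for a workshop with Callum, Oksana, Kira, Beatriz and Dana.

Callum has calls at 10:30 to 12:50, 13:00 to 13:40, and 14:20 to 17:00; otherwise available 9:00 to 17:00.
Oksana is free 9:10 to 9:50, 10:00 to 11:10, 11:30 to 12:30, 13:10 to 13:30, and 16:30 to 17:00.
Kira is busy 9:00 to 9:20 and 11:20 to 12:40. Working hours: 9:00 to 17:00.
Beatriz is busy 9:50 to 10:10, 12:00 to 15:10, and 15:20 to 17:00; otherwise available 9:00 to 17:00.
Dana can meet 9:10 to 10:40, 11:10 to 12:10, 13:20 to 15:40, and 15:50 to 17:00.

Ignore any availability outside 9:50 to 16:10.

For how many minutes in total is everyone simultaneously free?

20 minutes

Callum free within 09:00–17:00: 09:00–10:30, 12:50–13:00, 13:40–14:20.
Kira free within 09:00–17:00: 09:20–11:20, 12:40–17:00.
Beatriz free within 09:00–17:00: 09:00–09:50, 10:10–12:00, 15:10–15:20.
Callum ∩ Oksana: 09:10–09:50, 10:00–10:30.
Callum ∩ Oksana ∩ Kira: 09:20–09:50, 10:00–10:30.
Callum ∩ Oksana ∩ Kira ∩ Beatriz: 09:20–09:50, 10:10–10:30.
Callum ∩ Oksana ∩ Kira ∩ Beatriz ∩ Dana: 09:20–09:50, 10:10–10:30.
Restricted to 09:50–16:10: 10:10–10:30.
Total common minutes: 20.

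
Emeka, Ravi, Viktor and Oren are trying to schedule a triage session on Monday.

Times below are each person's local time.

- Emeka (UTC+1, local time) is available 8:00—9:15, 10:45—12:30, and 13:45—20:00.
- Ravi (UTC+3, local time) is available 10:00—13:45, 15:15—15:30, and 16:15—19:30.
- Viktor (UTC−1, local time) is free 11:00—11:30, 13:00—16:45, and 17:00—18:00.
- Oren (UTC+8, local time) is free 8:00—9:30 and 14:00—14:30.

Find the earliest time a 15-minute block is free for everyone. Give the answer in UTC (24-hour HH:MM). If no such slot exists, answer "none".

Emeka → UTC: 07:00–08:15, 09:45–11:30, 12:45–19:00.
Ravi → UTC: 07:00–10:45, 12:15–12:30, 13:15–16:30.
Viktor → UTC: 12:00–12:30, 14:00–17:45, 18:00–19:00.
Oren → UTC: 00:00–01:30, 06:00–06:30.
Emeka ∩ Ravi: 07:00–08:15, 09:45–10:45, 13:15–16:30.
Emeka ∩ Ravi ∩ Viktor: 14:00–16:30.
Emeka ∩ Ravi ∩ Viktor ∩ Oren: (none).
Windows ≥ 15 min: (none).

none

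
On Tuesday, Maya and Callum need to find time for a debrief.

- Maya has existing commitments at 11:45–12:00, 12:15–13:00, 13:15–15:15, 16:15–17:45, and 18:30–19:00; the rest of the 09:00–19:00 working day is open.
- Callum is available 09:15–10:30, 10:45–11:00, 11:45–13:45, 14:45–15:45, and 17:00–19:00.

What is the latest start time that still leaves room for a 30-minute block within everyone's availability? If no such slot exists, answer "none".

18:00

Maya free within 09:00–19:00: 09:00–11:45, 12:00–12:15, 13:00–13:15, 15:15–16:15, 17:45–18:30.
Maya ∩ Callum: 09:15–10:30, 10:45–11:00, 12:00–12:15, 13:00–13:15, 15:15–15:45, 17:45–18:30.
Windows ≥ 30 min: 09:15–10:30, 15:15–15:45, 17:45–18:30.
Latest start in the last window 17:45–18:30 is 18:30 − 30 min = 18:00.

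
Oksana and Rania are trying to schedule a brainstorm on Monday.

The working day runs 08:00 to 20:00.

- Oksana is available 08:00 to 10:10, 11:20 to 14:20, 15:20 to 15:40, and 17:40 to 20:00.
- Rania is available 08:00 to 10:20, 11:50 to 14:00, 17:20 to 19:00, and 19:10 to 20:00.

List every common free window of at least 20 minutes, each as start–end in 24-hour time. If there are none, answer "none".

08:00–10:10, 11:50–14:00, 17:40–19:00, 19:10–20:00

Oksana ∩ Rania: 08:00–10:10, 11:50–14:00, 17:40–19:00, 19:10–20:00.
Windows ≥ 20 min: 08:00–10:10, 11:50–14:00, 17:40–19:00, 19:10–20:00.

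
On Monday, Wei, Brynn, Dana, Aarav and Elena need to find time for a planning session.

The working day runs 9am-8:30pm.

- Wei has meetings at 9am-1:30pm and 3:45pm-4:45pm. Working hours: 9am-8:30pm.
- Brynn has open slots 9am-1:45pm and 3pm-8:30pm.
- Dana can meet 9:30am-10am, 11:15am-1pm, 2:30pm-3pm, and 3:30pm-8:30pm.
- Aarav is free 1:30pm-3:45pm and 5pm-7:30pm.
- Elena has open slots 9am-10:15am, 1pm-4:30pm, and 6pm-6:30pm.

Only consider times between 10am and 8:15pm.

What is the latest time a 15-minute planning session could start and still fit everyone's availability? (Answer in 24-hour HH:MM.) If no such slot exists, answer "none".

Wei free within 09:00–20:30: 13:30–15:45, 16:45–20:30.
Wei ∩ Brynn: 13:30–13:45, 15:00–15:45, 16:45–20:30.
Wei ∩ Brynn ∩ Dana: 15:30–15:45, 16:45–20:30.
Wei ∩ Brynn ∩ Dana ∩ Aarav: 15:30–15:45, 17:00–19:30.
Wei ∩ Brynn ∩ Dana ∩ Aarav ∩ Elena: 15:30–15:45, 18:00–18:30.
Restricted to 10:00–20:15: 15:30–15:45, 18:00–18:30.
Windows ≥ 15 min: 15:30–15:45, 18:00–18:30.
Latest start in the last window 18:00–18:30 is 18:30 − 15 min = 18:15.

18:15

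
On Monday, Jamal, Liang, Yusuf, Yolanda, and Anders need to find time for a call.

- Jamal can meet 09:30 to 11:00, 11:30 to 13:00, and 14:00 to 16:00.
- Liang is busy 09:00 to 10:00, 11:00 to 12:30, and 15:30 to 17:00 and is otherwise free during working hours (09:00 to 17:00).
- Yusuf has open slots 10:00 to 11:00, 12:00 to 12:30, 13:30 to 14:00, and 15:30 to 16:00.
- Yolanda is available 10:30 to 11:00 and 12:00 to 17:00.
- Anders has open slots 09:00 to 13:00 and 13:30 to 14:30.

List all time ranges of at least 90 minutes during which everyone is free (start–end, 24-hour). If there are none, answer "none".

none

Liang free within 09:00–17:00: 10:00–11:00, 12:30–15:30.
Jamal ∩ Liang: 10:00–11:00, 12:30–13:00, 14:00–15:30.
Jamal ∩ Liang ∩ Yusuf: 10:00–11:00.
Jamal ∩ Liang ∩ Yusuf ∩ Yolanda: 10:30–11:00.
Jamal ∩ Liang ∩ Yusuf ∩ Yolanda ∩ Anders: 10:30–11:00.
Windows ≥ 90 min: (none).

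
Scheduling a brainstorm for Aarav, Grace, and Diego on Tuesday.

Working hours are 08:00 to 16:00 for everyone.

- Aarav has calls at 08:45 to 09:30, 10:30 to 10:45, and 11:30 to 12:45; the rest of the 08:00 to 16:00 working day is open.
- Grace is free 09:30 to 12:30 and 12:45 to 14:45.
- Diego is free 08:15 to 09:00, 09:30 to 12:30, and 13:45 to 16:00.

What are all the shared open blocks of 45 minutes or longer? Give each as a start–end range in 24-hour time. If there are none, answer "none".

09:30–10:30, 10:45–11:30, 13:45–14:45

Aarav free within 08:00–16:00: 08:00–08:45, 09:30–10:30, 10:45–11:30, 12:45–16:00.
Aarav ∩ Grace: 09:30–10:30, 10:45–11:30, 12:45–14:45.
Aarav ∩ Grace ∩ Diego: 09:30–10:30, 10:45–11:30, 13:45–14:45.
Windows ≥ 45 min: 09:30–10:30, 10:45–11:30, 13:45–14:45.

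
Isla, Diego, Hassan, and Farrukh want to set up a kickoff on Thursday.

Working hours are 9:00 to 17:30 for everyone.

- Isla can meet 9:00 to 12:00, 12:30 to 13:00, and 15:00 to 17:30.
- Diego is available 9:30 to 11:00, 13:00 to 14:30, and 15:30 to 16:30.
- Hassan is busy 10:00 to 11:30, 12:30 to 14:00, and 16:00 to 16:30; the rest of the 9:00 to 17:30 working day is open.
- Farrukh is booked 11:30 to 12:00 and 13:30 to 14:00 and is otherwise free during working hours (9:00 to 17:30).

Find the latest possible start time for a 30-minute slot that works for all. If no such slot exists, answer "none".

Hassan free within 09:00–17:30: 09:00–10:00, 11:30–12:30, 14:00–16:00, 16:30–17:30.
Farrukh free within 09:00–17:30: 09:00–11:30, 12:00–13:30, 14:00–17:30.
Isla ∩ Diego: 09:30–11:00, 15:30–16:30.
Isla ∩ Diego ∩ Hassan: 09:30–10:00, 15:30–16:00.
Isla ∩ Diego ∩ Hassan ∩ Farrukh: 09:30–10:00, 15:30–16:00.
Windows ≥ 30 min: 09:30–10:00, 15:30–16:00.
Latest start in the last window 15:30–16:00 is 16:00 − 30 min = 15:30.

15:30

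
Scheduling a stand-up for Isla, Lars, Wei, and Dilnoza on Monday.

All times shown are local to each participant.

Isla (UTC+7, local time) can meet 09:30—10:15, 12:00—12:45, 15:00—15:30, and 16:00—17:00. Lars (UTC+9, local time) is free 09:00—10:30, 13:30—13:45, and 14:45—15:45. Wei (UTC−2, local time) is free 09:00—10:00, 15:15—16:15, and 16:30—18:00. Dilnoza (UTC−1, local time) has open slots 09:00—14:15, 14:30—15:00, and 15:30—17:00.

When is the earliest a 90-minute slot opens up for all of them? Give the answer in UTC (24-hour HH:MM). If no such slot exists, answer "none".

none

Isla → UTC: 02:30–03:15, 05:00–05:45, 08:00–08:30, 09:00–10:00.
Lars → UTC: 00:00–01:30, 04:30–04:45, 05:45–06:45.
Wei → UTC: 11:00–12:00, 17:15–18:15, 18:30–20:00.
Dilnoza → UTC: 10:00–15:15, 15:30–16:00, 16:30–18:00.
Isla ∩ Lars: (none).
Isla ∩ Lars ∩ Wei: (none).
Isla ∩ Lars ∩ Wei ∩ Dilnoza: (none).
Windows ≥ 90 min: (none).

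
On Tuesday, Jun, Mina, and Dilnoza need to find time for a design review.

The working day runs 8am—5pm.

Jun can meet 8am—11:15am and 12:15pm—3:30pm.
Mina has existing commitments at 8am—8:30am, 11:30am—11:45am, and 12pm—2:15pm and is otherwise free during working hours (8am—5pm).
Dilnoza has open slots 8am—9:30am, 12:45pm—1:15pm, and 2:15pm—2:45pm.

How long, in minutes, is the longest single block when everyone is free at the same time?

60 minutes

Mina free within 08:00–17:00: 08:30–11:30, 11:45–12:00, 14:15–17:00.
Jun ∩ Mina: 08:30–11:15, 14:15–15:30.
Jun ∩ Mina ∩ Dilnoza: 08:30–09:30, 14:15–14:45.
Common window lengths: 60, 30 min; longest is 60.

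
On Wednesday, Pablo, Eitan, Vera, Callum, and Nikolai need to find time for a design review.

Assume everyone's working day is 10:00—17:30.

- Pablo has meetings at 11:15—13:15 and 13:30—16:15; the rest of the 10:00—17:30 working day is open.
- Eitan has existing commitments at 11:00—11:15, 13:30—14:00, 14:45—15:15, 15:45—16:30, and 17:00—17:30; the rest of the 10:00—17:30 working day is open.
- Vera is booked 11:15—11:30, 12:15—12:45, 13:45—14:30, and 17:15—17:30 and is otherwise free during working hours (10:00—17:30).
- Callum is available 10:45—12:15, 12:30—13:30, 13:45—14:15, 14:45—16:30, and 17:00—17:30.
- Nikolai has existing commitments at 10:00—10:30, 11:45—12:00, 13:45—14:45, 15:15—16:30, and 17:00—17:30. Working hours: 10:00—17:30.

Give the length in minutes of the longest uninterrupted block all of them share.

Pablo free within 10:00–17:30: 10:00–11:15, 13:15–13:30, 16:15–17:30.
Eitan free within 10:00–17:30: 10:00–11:00, 11:15–13:30, 14:00–14:45, 15:15–15:45, 16:30–17:00.
Vera free within 10:00–17:30: 10:00–11:15, 11:30–12:15, 12:45–13:45, 14:30–17:15.
Nikolai free within 10:00–17:30: 10:30–11:45, 12:00–13:45, 14:45–15:15, 16:30–17:00.
Pablo ∩ Eitan: 10:00–11:00, 13:15–13:30, 16:30–17:00.
Pablo ∩ Eitan ∩ Vera: 10:00–11:00, 13:15–13:30, 16:30–17:00.
Pablo ∩ Eitan ∩ Vera ∩ Callum: 10:45–11:00, 13:15–13:30.
Pablo ∩ Eitan ∩ Vera ∩ Callum ∩ Nikolai: 10:45–11:00, 13:15–13:30.
Common window lengths: 15, 15 min; longest is 15.

15 minutes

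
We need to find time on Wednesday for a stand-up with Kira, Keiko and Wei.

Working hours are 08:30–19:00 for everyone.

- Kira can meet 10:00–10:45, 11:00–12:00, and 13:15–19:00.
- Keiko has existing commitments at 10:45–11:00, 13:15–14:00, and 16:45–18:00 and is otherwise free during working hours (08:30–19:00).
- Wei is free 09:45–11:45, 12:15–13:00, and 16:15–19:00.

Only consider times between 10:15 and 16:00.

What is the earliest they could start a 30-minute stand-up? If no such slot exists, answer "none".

Keiko free within 08:30–19:00: 08:30–10:45, 11:00–13:15, 14:00–16:45, 18:00–19:00.
Kira ∩ Keiko: 10:00–10:45, 11:00–12:00, 14:00–16:45, 18:00–19:00.
Kira ∩ Keiko ∩ Wei: 10:00–10:45, 11:00–11:45, 16:15–16:45, 18:00–19:00.
Restricted to 10:15–16:00: 10:15–10:45, 11:00–11:45.
Windows ≥ 30 min: 10:15–10:45, 11:00–11:45.
Earliest such window starts at 10:15.

10:15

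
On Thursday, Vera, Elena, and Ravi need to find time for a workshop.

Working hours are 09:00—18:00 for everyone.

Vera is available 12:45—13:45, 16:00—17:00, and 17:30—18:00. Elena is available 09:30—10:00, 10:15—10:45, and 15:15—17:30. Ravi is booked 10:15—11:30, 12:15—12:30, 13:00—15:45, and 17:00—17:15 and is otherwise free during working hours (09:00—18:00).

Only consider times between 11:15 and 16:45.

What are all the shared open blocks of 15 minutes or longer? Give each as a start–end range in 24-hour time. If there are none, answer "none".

Ravi free within 09:00–18:00: 09:00–10:15, 11:30–12:15, 12:30–13:00, 15:45–17:00, 17:15–18:00.
Vera ∩ Elena: 16:00–17:00.
Vera ∩ Elena ∩ Ravi: 16:00–17:00.
Restricted to 11:15–16:45: 16:00–16:45.
Windows ≥ 15 min: 16:00–16:45.

16:00–16:45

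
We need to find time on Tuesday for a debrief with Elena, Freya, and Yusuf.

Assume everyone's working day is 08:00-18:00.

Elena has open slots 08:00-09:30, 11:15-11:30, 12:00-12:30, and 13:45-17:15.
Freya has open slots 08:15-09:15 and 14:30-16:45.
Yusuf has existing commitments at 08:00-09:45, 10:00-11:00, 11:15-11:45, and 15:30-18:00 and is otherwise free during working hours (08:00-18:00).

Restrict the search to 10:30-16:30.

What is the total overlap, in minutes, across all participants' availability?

Yusuf free within 08:00–18:00: 09:45–10:00, 11:00–11:15, 11:45–15:30.
Elena ∩ Freya: 08:15–09:15, 14:30–16:45.
Elena ∩ Freya ∩ Yusuf: 14:30–15:30.
Restricted to 10:30–16:30: 14:30–15:30.
Total common minutes: 60.

60 minutes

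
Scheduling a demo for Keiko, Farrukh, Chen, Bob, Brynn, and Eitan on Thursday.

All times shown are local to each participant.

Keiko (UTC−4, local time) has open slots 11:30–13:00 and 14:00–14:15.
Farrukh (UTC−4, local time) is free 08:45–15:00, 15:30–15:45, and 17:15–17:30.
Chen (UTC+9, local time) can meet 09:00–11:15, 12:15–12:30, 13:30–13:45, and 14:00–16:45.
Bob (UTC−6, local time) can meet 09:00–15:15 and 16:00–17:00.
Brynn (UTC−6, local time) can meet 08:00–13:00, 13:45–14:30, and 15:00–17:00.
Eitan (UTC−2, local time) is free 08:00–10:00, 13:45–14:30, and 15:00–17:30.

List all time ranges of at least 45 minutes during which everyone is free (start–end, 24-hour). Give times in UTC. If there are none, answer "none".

none

Keiko → UTC: 15:30–17:00, 18:00–18:15.
Farrukh → UTC: 12:45–19:00, 19:30–19:45, 21:15–21:30.
Chen → UTC: 00:00–02:15, 03:15–03:30, 04:30–04:45, 05:00–07:45.
Bob → UTC: 15:00–21:15, 22:00–23:00.
Brynn → UTC: 14:00–19:00, 19:45–20:30, 21:00–23:00.
Eitan → UTC: 10:00–12:00, 15:45–16:30, 17:00–19:30.
Keiko ∩ Farrukh: 15:30–17:00, 18:00–18:15.
Keiko ∩ Farrukh ∩ Chen: (none).
Keiko ∩ Farrukh ∩ Chen ∩ Bob: (none).
Keiko ∩ Farrukh ∩ Chen ∩ Bob ∩ Brynn: (none).
Keiko ∩ Farrukh ∩ Chen ∩ Bob ∩ Brynn ∩ Eitan: (none).
Windows ≥ 45 min: (none).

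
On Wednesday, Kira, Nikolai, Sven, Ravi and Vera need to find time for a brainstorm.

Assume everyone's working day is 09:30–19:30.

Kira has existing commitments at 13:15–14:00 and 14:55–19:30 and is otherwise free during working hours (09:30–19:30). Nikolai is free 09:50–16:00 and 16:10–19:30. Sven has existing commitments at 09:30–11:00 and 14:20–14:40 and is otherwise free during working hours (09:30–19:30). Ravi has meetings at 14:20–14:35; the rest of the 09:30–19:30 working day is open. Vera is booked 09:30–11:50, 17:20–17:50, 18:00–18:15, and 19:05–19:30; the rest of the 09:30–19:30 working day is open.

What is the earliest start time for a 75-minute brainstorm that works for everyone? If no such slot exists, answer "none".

11:50

Kira free within 09:30–19:30: 09:30–13:15, 14:00–14:55.
Sven free within 09:30–19:30: 11:00–14:20, 14:40–19:30.
Ravi free within 09:30–19:30: 09:30–14:20, 14:35–19:30.
Vera free within 09:30–19:30: 11:50–17:20, 17:50–18:00, 18:15–19:05.
Kira ∩ Nikolai: 09:50–13:15, 14:00–14:55.
Kira ∩ Nikolai ∩ Sven: 11:00–13:15, 14:00–14:20, 14:40–14:55.
Kira ∩ Nikolai ∩ Sven ∩ Ravi: 11:00–13:15, 14:00–14:20, 14:40–14:55.
Kira ∩ Nikolai ∩ Sven ∩ Ravi ∩ Vera: 11:50–13:15, 14:00–14:20, 14:40–14:55.
Windows ≥ 75 min: 11:50–13:15.
Earliest such window starts at 11:50.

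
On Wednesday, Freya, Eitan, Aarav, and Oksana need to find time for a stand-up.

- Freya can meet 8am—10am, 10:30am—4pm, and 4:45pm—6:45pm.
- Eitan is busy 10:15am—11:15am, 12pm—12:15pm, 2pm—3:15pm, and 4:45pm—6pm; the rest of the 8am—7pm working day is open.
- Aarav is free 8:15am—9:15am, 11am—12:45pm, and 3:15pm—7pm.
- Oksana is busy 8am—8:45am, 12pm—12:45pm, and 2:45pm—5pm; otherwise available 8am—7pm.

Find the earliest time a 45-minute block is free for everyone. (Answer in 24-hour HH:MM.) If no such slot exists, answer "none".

Eitan free within 08:00–19:00: 08:00–10:15, 11:15–12:00, 12:15–14:00, 15:15–16:45, 18:00–19:00.
Oksana free within 08:00–19:00: 08:45–12:00, 12:45–14:45, 17:00–19:00.
Freya ∩ Eitan: 08:00–10:00, 11:15–12:00, 12:15–14:00, 15:15–16:00, 18:00–18:45.
Freya ∩ Eitan ∩ Aarav: 08:15–09:15, 11:15–12:00, 12:15–12:45, 15:15–16:00, 18:00–18:45.
Freya ∩ Eitan ∩ Aarav ∩ Oksana: 08:45–09:15, 11:15–12:00, 18:00–18:45.
Windows ≥ 45 min: 11:15–12:00, 18:00–18:45.
Earliest such window starts at 11:15.

11:15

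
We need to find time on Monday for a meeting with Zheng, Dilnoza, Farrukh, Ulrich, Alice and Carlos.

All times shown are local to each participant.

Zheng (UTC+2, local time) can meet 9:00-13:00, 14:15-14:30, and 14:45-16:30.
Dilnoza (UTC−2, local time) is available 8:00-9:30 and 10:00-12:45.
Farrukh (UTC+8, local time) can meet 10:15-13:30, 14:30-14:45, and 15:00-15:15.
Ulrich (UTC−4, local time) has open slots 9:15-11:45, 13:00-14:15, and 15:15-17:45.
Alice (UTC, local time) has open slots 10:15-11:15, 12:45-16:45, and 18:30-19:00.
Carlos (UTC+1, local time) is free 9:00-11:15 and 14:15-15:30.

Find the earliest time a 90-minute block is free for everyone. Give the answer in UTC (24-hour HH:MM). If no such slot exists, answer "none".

Zheng → UTC: 07:00–11:00, 12:15–12:30, 12:45–14:30.
Dilnoza → UTC: 10:00–11:30, 12:00–14:45.
Farrukh → UTC: 02:15–05:30, 06:30–06:45, 07:00–07:15.
Ulrich → UTC: 13:15–15:45, 17:00–18:15, 19:15–21:45.
Alice → UTC: 10:15–11:15, 12:45–16:45, 18:30–19:00.
Carlos → UTC: 08:00–10:15, 13:15–14:30.
Zheng ∩ Dilnoza: 10:00–11:00, 12:15–12:30, 12:45–14:30.
Zheng ∩ Dilnoza ∩ Farrukh: (none).
Zheng ∩ Dilnoza ∩ Farrukh ∩ Ulrich: (none).
Zheng ∩ Dilnoza ∩ Farrukh ∩ Ulrich ∩ Alice: (none).
Zheng ∩ Dilnoza ∩ Farrukh ∩ Ulrich ∩ Alice ∩ Carlos: (none).
Windows ≥ 90 min: (none).

none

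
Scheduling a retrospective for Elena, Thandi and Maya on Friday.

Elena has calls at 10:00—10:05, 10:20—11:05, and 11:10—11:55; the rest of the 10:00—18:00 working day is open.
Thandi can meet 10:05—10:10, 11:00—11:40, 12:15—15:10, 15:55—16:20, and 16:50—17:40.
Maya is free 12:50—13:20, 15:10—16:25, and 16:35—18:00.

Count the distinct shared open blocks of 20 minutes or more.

3

Elena free within 10:00–18:00: 10:05–10:20, 11:05–11:10, 11:55–18:00.
Elena ∩ Thandi: 10:05–10:10, 11:05–11:10, 12:15–15:10, 15:55–16:20, 16:50–17:40.
Elena ∩ Thandi ∩ Maya: 12:50–13:20, 15:55–16:20, 16:50–17:40.
Windows ≥ 20 min: 12:50–13:20, 15:55–16:20, 16:50–17:40.
That's 3 windows.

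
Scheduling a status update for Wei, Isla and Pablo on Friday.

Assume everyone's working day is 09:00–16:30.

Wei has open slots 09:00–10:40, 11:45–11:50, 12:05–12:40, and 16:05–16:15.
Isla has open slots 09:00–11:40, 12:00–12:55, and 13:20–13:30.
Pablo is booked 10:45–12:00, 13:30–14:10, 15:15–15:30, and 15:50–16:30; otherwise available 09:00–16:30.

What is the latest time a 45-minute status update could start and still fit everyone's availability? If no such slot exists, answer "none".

09:55

Pablo free within 09:00–16:30: 09:00–10:45, 12:00–13:30, 14:10–15:15, 15:30–15:50.
Wei ∩ Isla: 09:00–10:40, 12:05–12:40.
Wei ∩ Isla ∩ Pablo: 09:00–10:40, 12:05–12:40.
Windows ≥ 45 min: 09:00–10:40.
Latest start in the last window 09:00–10:40 is 10:40 − 45 min = 09:55.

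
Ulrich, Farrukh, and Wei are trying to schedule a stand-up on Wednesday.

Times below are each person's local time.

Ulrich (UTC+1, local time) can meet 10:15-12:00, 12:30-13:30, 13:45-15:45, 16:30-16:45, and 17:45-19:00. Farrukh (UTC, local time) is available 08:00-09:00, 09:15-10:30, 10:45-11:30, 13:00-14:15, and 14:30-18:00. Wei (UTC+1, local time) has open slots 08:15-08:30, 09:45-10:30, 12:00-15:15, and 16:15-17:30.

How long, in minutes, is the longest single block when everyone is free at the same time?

Ulrich → UTC: 09:15–11:00, 11:30–12:30, 12:45–14:45, 15:30–15:45, 16:45–18:00.
Farrukh → UTC: 08:00–09:00, 09:15–10:30, 10:45–11:30, 13:00–14:15, 14:30–18:00.
Wei → UTC: 07:15–07:30, 08:45–09:30, 11:00–14:15, 15:15–16:30.
Ulrich ∩ Farrukh: 09:15–10:30, 10:45–11:00, 13:00–14:15, 14:30–14:45, 15:30–15:45, 16:45–18:00.
Ulrich ∩ Farrukh ∩ Wei: 09:15–09:30, 13:00–14:15, 15:30–15:45.
Common window lengths: 15, 75, 15 min; longest is 75.

75 minutes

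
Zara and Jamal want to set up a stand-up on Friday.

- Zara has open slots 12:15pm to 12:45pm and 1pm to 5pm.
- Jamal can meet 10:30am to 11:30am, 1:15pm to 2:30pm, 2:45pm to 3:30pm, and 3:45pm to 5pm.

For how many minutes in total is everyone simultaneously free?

Zara ∩ Jamal: 13:15–14:30, 14:45–15:30, 15:45–17:00.
Total common minutes: 75 + 45 + 75 = 195.

195 minutes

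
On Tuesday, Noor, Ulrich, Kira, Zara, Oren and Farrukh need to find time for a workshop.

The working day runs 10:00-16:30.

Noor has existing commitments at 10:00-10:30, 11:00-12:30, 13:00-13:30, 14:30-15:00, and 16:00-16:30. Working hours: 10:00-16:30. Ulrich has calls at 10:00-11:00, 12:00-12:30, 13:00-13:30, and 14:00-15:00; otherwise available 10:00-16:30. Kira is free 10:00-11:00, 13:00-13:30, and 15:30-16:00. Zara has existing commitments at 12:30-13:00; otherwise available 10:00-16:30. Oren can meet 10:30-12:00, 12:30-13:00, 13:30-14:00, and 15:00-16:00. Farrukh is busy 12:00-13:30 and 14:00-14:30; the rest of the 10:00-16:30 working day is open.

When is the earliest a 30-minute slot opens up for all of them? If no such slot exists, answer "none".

Noor free within 10:00–16:30: 10:30–11:00, 12:30–13:00, 13:30–14:30, 15:00–16:00.
Ulrich free within 10:00–16:30: 11:00–12:00, 12:30–13:00, 13:30–14:00, 15:00–16:30.
Zara free within 10:00–16:30: 10:00–12:30, 13:00–16:30.
Farrukh free within 10:00–16:30: 10:00–12:00, 13:30–14:00, 14:30–16:30.
Noor ∩ Ulrich: 12:30–13:00, 13:30–14:00, 15:00–16:00.
Noor ∩ Ulrich ∩ Kira: 15:30–16:00.
Noor ∩ Ulrich ∩ Kira ∩ Zara: 15:30–16:00.
Noor ∩ Ulrich ∩ Kira ∩ Zara ∩ Oren: 15:30–16:00.
Noor ∩ Ulrich ∩ Kira ∩ Zara ∩ Oren ∩ Farrukh: 15:30–16:00.
Windows ≥ 30 min: 15:30–16:00.
Earliest such window starts at 15:30.

15:30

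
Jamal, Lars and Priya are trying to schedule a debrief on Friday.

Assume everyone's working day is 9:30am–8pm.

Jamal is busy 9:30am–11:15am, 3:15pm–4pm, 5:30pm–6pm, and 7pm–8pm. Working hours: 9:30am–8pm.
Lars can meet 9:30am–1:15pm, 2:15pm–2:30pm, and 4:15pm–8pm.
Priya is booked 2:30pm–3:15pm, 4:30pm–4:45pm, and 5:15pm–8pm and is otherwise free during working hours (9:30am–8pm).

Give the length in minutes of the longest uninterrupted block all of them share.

120 minutes

Jamal free within 09:30–20:00: 11:15–15:15, 16:00–17:30, 18:00–19:00.
Priya free within 09:30–20:00: 09:30–14:30, 15:15–16:30, 16:45–17:15.
Jamal ∩ Lars: 11:15–13:15, 14:15–14:30, 16:15–17:30, 18:00–19:00.
Jamal ∩ Lars ∩ Priya: 11:15–13:15, 14:15–14:30, 16:15–16:30, 16:45–17:15.
Common window lengths: 120, 15, 15, 30 min; longest is 120.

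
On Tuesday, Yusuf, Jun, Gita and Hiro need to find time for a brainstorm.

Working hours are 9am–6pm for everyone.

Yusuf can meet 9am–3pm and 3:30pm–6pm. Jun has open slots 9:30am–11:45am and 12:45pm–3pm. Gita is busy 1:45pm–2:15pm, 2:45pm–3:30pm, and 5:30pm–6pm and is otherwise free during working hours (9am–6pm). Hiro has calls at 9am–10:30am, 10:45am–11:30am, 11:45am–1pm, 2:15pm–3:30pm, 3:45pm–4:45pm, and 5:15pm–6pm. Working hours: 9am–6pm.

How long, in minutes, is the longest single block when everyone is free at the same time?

Gita free within 09:00–18:00: 09:00–13:45, 14:15–14:45, 15:30–17:30.
Hiro free within 09:00–18:00: 10:30–10:45, 11:30–11:45, 13:00–14:15, 15:30–15:45, 16:45–17:15.
Yusuf ∩ Jun: 09:30–11:45, 12:45–15:00.
Yusuf ∩ Jun ∩ Gita: 09:30–11:45, 12:45–13:45, 14:15–14:45.
Yusuf ∩ Jun ∩ Gita ∩ Hiro: 10:30–10:45, 11:30–11:45, 13:00–13:45.
Common window lengths: 15, 15, 45 min; longest is 45.

45 minutes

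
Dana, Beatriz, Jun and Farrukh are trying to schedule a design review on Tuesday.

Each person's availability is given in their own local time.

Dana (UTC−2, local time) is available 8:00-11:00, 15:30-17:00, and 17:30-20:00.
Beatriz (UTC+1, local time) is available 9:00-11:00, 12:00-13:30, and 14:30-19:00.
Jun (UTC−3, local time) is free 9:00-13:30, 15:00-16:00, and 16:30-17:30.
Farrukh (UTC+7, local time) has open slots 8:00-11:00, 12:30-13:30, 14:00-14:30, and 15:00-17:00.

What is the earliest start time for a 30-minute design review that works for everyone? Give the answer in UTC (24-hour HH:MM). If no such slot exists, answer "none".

Dana → UTC: 10:00–13:00, 17:30–19:00, 19:30–22:00.
Beatriz → UTC: 08:00–10:00, 11:00–12:30, 13:30–18:00.
Jun → UTC: 12:00–16:30, 18:00–19:00, 19:30–20:30.
Farrukh → UTC: 01:00–04:00, 05:30–06:30, 07:00–07:30, 08:00–10:00.
Dana ∩ Beatriz: 11:00–12:30, 17:30–18:00.
Dana ∩ Beatriz ∩ Jun: 12:00–12:30.
Dana ∩ Beatriz ∩ Jun ∩ Farrukh: (none).
Windows ≥ 30 min: (none).

none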